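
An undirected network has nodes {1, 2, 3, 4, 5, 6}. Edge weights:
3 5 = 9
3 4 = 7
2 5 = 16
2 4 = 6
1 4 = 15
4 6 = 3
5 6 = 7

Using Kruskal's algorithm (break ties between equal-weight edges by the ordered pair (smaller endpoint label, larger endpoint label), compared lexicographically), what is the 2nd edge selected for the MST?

2-4

Sort edges by weight, then run Kruskal:
4 6 (3): add. Components now {1} {2} {3} {4,6} {5}
2 4 (6): add. Components now {1} {2,4,6} {3} {5}
3 4 (7): add. Components now {1} {2,3,4,6} {5}
5 6 (7): add. Components now {1} {2,3,4,5,6}
3 5 (9): skip — 3 and 5 already connected.
1 4 (15): add. Components now {1,2,3,4,5,6}
The 2nd edge added is 2 4.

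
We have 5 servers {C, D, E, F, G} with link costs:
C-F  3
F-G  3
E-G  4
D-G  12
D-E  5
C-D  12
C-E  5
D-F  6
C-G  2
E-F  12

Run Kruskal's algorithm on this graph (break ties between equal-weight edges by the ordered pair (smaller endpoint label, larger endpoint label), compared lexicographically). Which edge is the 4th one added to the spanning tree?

D-E

Kruskal's algorithm — process edges by increasing weight (ties by edge label):
C-G (2): add — endpoints in different components.
C-F (3): add — endpoints in different components.
F-G (3): skip — F and G already connected.
E-G (4): add — endpoints in different components.
C-E (5): skip — C and E already connected.
D-E (5): add — endpoints in different components.
The 4th edge added is D-E.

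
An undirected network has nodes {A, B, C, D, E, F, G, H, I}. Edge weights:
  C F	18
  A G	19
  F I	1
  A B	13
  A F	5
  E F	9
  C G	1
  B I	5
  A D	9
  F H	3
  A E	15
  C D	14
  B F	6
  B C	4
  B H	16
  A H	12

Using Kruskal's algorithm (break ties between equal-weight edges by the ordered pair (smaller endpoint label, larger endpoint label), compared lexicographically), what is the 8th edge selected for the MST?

Sort edges by weight, then run Kruskal:
C G (1): add — endpoints in different components.
F I (1): add — endpoints in different components.
F H (3): add — endpoints in different components.
B C (4): add — endpoints in different components.
A F (5): add — endpoints in different components.
B I (5): add — endpoints in different components.
B F (6): skip — B and F already connected.
A D (9): add — endpoints in different components.
E F (9): add — endpoints in different components.
The 8th edge added is E F.

E-F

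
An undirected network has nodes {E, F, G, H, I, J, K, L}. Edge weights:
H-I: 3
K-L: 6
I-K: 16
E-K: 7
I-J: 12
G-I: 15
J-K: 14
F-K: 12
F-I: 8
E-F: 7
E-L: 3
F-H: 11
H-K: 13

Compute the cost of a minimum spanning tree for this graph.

Prim's algorithm from L:
Step 1: frontier [E-L 3, K-L 6] → take E-L (3); add E.
Step 2: frontier [E-F 7, E-K 7, K-L 6] → take K-L (6); add K.
Step 3: frontier [E-F 7, F-K 12, H-K 13, J-K 14, I-K 16] → take E-F (7); add F.
Step 4: frontier [F-I 8, F-H 11, H-K 13, J-K 14, I-K 16] → take F-I (8); add I.
Step 5: frontier [F-H 11, H-I 3, I-J 12, G-I 15, H-K 13, J-K 14] → take H-I (3); add H.
Step 6: frontier [I-J 12, G-I 15, J-K 14] → take I-J (12); add J.
Step 7: frontier [G-I 15] → take G-I (15); add G.
MST edges: E-L, K-L, E-F, F-I, H-I, I-J, G-I; total weight 3+6+7+8+3+12+15 = 54.

54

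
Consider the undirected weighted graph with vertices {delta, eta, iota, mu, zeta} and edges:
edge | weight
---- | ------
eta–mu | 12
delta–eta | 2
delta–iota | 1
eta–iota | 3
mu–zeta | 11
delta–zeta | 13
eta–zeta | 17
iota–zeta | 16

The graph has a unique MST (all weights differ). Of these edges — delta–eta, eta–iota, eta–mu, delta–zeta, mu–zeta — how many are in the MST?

Sort edges by weight, then run Kruskal:
delta–iota (1): add. Components now {zeta} {eta} {mu} {delta,iota}
delta–eta (2): add. Components now {zeta} {delta,eta,iota} {mu}
eta–iota (3): skip — eta and iota already connected.
mu–zeta (11): add. Components now {mu,zeta} {delta,eta,iota}
eta–mu (12): add. Components now {delta,eta,iota,mu,zeta}
MST edge set: {delta–iota, delta–eta, mu–zeta, eta–mu}.
Of the listed edges, {delta–eta, eta–mu, mu–zeta} are in the MST → 3.

3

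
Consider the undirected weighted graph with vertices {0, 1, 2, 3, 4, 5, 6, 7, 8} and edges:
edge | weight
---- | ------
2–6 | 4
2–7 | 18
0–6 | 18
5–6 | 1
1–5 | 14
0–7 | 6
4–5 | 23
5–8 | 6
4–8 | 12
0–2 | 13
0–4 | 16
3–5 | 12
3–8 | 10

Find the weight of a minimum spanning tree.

Prim, starting at 8.
Step 1: frontier [5–8 6, 3–8 10, 4–8 12] → take 5–8 (6); add 5.
Step 2: frontier [5–6 1, 3–5 12, 1–5 14, 4–5 23, 3–8 10, 4–8 12] → take 5–6 (1); add 6.
Step 3: frontier [3–5 12, 1–5 14, 4–5 23, 2–6 4, 0–6 18, 3–8 10, 4–8 12] → take 2–6 (4); add 2.
Step 4: frontier [0–2 13, 2–7 18, 3–5 12, 1–5 14, 4–5 23, 0–6 18, 3–8 10, 4–8 12] → take 3–8 (10); add 3.
Step 5: frontier [0–2 13, 2–7 18, 1–5 14, 4–5 23, 0–6 18, 4–8 12] → take 4–8 (12); add 4.
Step 6: frontier [0–2 13, 2–7 18, 0–4 16, 1–5 14, 0–6 18] → take 0–2 (13); add 0.
Step 7: frontier [0–7 6, 2–7 18, 1–5 14] → take 0–7 (6); add 7.
Step 8: frontier [1–5 14] → take 1–5 (14); add 1.
MST edges: 5–8, 5–6, 2–6, 3–8, 4–8, 0–2, 0–7, 1–5; total weight 6+1+4+10+12+13+6+14 = 66.

66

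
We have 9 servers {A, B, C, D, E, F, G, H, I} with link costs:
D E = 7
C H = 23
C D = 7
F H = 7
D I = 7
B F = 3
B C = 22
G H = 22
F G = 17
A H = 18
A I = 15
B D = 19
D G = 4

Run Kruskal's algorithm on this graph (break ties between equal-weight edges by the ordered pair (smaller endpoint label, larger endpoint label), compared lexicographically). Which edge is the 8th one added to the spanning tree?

F-G

Kruskal's algorithm — process edges by increasing weight (ties by edge label):
B F (3): add — endpoints in different components.
D G (4): add — endpoints in different components.
C D (7): add — endpoints in different components.
D E (7): add — endpoints in different components.
D I (7): add — endpoints in different components.
F H (7): add — endpoints in different components.
A I (15): add — endpoints in different components.
F G (17): add — endpoints in different components.
The 8th edge added is F G.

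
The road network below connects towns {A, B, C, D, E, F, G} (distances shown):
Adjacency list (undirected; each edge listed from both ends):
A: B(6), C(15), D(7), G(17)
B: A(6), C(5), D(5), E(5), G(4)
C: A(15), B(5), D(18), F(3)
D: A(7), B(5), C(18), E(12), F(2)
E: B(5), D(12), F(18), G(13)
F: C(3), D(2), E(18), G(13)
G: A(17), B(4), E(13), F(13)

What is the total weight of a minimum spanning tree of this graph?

Kruskal's algorithm — process edges by increasing weight (ties by edge label):
D-F (2): add — endpoints in different components.
C-F (3): add — endpoints in different components.
B-G (4): add — endpoints in different components.
B-C (5): add — endpoints in different components.
B-D (5): skip — B and D already connected.
B-E (5): add — endpoints in different components.
A-B (6): add — endpoints in different components.
MST edges: D-F, C-F, B-G, B-C, B-E, A-B; total weight 2+3+4+5+5+6 = 25.

25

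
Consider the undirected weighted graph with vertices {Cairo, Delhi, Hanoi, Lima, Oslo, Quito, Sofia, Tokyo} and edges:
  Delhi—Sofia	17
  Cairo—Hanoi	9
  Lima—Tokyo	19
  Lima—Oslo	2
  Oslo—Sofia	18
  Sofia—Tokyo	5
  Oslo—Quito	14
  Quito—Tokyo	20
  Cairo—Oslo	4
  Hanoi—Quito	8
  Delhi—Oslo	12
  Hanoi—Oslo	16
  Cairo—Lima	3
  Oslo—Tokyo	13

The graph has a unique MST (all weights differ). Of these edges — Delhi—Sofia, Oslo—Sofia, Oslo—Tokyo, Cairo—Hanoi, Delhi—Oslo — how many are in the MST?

3

Kruskal's algorithm — process edges by increasing weight (ties by edge label):
Lima—Oslo (2): add — endpoints in different components.
Cairo—Lima (3): add — endpoints in different components.
Cairo—Oslo (4): skip — Oslo and Cairo already connected.
Sofia—Tokyo (5): add — endpoints in different components.
Hanoi—Quito (8): add — endpoints in different components.
Cairo—Hanoi (9): add — endpoints in different components.
Delhi—Oslo (12): add — endpoints in different components.
Oslo—Tokyo (13): add — endpoints in different components.
MST edge set: {Lima—Oslo, Cairo—Lima, Sofia—Tokyo, Hanoi—Quito, Cairo—Hanoi, Delhi—Oslo, Oslo—Tokyo}.
Of the listed edges, {Oslo—Tokyo, Cairo—Hanoi, Delhi—Oslo} are in the MST → 3.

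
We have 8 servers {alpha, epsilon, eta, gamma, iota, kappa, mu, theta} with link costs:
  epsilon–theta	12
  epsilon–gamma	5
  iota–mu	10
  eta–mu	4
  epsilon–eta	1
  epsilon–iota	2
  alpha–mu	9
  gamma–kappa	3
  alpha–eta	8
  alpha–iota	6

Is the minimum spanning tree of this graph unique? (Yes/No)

Sort edges by weight, then run Kruskal:
epsilon–eta (1): add — endpoints in different components.
epsilon–iota (2): add — endpoints in different components.
gamma–kappa (3): add — endpoints in different components.
eta–mu (4): add — endpoints in different components.
epsilon–gamma (5): add — endpoints in different components.
alpha–iota (6): add — endpoints in different components.
alpha–eta (8): skip — eta and alpha already connected.
alpha–mu (9): skip — alpha and mu already connected.
iota–mu (10): skip — mu and iota already connected.
epsilon–theta (12): add — endpoints in different components.
Every non-tree edge has weight strictly greater than the heaviest edge on the tree path between its endpoints, so the MST is unique.

Yes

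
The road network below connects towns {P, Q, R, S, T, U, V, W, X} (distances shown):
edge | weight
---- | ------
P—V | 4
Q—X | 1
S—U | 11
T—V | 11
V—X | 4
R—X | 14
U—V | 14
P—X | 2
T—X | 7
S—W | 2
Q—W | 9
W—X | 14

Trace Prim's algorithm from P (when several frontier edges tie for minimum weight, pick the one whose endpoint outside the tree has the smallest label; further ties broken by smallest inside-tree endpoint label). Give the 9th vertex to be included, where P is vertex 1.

R

Grow the tree from P using Prim:
Step 1: cheapest edge leaving the tree is P—X (2); add X.
Step 2: cheapest edge leaving the tree is Q—X (1); add Q.
Step 3: cheapest edge leaving the tree is P—V (4); add V.
Step 4: cheapest edge leaving the tree is T—X (7); add T.
Step 5: cheapest edge leaving the tree is Q—W (9); add W.
Step 6: cheapest edge leaving the tree is S—W (2); add S.
Step 7: cheapest edge leaving the tree is S—U (11); add U.
Step 8: cheapest edge leaving the tree is R—X (14); add R.
Vertex order: P, X, Q, V, T, W, S, U, R. The 9th vertex is R.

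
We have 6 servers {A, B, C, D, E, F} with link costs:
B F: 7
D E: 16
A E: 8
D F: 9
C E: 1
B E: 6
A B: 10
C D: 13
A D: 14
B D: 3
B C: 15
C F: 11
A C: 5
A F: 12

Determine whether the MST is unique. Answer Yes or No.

Kruskal's algorithm — process edges by increasing weight (ties by edge label):
C E (1): add. Components now {A} {B} {C,E} {D} {F}
B D (3): add. Components now {A} {B,D} {C,E} {F}
A C (5): add. Components now {A,C,E} {B,D} {F}
B E (6): add. Components now {A,B,C,D,E} {F}
B F (7): add. Components now {A,B,C,D,E,F}
Every non-tree edge has weight strictly greater than the heaviest edge on the tree path between its endpoints, so the MST is unique.

Yes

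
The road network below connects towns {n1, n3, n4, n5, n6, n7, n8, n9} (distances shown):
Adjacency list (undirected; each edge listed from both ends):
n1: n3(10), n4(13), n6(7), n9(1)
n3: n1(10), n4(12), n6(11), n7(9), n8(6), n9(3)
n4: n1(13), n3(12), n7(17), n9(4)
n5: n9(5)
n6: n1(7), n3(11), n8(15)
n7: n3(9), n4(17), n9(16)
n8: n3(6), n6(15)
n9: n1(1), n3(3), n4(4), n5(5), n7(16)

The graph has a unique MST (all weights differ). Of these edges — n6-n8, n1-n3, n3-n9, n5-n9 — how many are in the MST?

Kruskal: consider edges lightest-first.
n1-n9 (1): add — endpoints in different components.
n3-n9 (3): add — endpoints in different components.
n4-n9 (4): add — endpoints in different components.
n5-n9 (5): add — endpoints in different components.
n3-n8 (6): add — endpoints in different components.
n1-n6 (7): add — endpoints in different components.
n3-n7 (9): add — endpoints in different components.
MST edge set: {n1-n9, n3-n9, n4-n9, n5-n9, n3-n8, n1-n6, n3-n7}.
Of the listed edges, {n3-n9, n5-n9} are in the MST → 2.

2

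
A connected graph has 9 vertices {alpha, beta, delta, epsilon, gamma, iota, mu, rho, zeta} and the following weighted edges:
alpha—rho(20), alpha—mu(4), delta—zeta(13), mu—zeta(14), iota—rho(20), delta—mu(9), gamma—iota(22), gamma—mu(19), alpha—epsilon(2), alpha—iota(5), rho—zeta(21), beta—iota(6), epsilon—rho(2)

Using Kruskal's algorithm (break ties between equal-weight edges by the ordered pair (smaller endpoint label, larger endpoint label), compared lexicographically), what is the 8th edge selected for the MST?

Kruskal's algorithm — process edges by increasing weight (ties by edge label):
alpha—epsilon (2): add — endpoints in different components.
epsilon—rho (2): add — endpoints in different components.
alpha—mu (4): add — endpoints in different components.
alpha—iota (5): add — endpoints in different components.
beta—iota (6): add — endpoints in different components.
delta—mu (9): add — endpoints in different components.
delta—zeta (13): add — endpoints in different components.
mu—zeta (14): skip — zeta and mu already connected.
gamma—mu (19): add — endpoints in different components.
The 8th edge added is gamma—mu.

gamma-mu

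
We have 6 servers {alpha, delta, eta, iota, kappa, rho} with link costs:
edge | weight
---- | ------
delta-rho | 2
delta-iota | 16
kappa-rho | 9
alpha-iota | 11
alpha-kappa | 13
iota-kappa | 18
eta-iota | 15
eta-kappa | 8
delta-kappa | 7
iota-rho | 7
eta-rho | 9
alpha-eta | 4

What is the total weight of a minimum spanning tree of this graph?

Kruskal's algorithm — process edges by increasing weight (ties by edge label):
delta-rho (2): add. Components now {eta} {kappa} {iota} {delta,rho} {alpha}
alpha-eta (4): add. Components now {alpha,eta} {kappa} {iota} {delta,rho}
delta-kappa (7): add. Components now {alpha,eta} {delta,kappa,rho} {iota}
iota-rho (7): add. Components now {alpha,eta} {delta,iota,kappa,rho}
eta-kappa (8): add. Components now {alpha,delta,eta,iota,kappa,rho}
MST edges: delta-rho, alpha-eta, delta-kappa, iota-rho, eta-kappa; total weight 2+4+7+7+8 = 28.

28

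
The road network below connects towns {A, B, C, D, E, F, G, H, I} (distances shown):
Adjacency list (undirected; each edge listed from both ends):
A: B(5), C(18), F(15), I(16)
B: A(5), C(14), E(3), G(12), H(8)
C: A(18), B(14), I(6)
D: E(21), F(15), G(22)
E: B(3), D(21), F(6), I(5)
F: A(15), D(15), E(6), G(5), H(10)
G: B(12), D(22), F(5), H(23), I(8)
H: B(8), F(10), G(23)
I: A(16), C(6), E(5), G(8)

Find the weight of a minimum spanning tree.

53

Kruskal: consider edges lightest-first.
B—E (3): add — endpoints in different components.
A—B (5): add — endpoints in different components.
E—I (5): add — endpoints in different components.
F—G (5): add — endpoints in different components.
C—I (6): add — endpoints in different components.
E—F (6): add — endpoints in different components.
B—H (8): add — endpoints in different components.
G—I (8): skip — G and I already connected.
F—H (10): skip — F and H already connected.
B—G (12): skip — B and G already connected.
B—C (14): skip — B and C already connected.
A—F (15): skip — A and F already connected.
D—F (15): add — endpoints in different components.
MST edges: B—E, A—B, E—I, F—G, C—I, E—F, B—H, D—F; total weight 3+5+5+5+6+6+8+15 = 53.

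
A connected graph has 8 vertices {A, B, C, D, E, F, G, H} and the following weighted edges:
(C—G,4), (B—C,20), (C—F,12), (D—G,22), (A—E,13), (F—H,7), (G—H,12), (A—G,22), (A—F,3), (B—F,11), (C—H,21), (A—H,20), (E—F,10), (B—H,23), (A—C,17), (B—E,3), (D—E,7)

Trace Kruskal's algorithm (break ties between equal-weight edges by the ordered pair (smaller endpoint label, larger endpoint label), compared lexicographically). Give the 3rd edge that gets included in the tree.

Sort edges by weight, then run Kruskal:
A—F (3): add — endpoints in different components.
B—E (3): add — endpoints in different components.
C—G (4): add — endpoints in different components.
D—E (7): add — endpoints in different components.
F—H (7): add — endpoints in different components.
E—F (10): add — endpoints in different components.
B—F (11): skip — B and F already connected.
C—F (12): add — endpoints in different components.
The 3rd edge added is C—G.

C-G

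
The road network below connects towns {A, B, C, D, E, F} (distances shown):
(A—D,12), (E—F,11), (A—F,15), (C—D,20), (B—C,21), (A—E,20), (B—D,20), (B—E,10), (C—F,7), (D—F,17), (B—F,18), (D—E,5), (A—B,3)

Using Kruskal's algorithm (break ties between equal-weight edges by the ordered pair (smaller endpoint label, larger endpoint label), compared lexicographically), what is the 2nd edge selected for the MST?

D-E

Sort edges by weight, then run Kruskal:
A—B (3): add. Components now {A,B} {C} {D} {E} {F}
D—E (5): add. Components now {A,B} {C} {D,E} {F}
C—F (7): add. Components now {A,B} {C,F} {D,E}
B—E (10): add. Components now {A,B,D,E} {C,F}
E—F (11): add. Components now {A,B,C,D,E,F}
The 2nd edge added is D—E.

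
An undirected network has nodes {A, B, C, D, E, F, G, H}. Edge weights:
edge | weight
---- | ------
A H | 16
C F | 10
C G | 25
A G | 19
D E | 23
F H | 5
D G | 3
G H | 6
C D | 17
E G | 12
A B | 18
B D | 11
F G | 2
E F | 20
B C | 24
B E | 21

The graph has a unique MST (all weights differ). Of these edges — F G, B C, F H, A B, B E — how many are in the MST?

2

Kruskal: consider edges lightest-first.
F G (2): add — endpoints in different components.
D G (3): add — endpoints in different components.
F H (5): add — endpoints in different components.
G H (6): skip — G and H already connected.
C F (10): add — endpoints in different components.
B D (11): add — endpoints in different components.
E G (12): add — endpoints in different components.
A H (16): add — endpoints in different components.
MST edge set: {F G, D G, F H, C F, B D, E G, A H}.
Of the listed edges, {F G, F H} are in the MST → 2.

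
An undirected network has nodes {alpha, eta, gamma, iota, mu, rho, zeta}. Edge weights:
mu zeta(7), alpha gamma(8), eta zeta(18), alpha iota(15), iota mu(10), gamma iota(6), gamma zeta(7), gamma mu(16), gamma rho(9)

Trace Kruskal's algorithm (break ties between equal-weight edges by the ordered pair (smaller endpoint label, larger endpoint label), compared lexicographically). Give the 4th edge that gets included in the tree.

alpha-gamma

Sort edges by weight, then run Kruskal:
gamma iota (6): add — endpoints in different components.
gamma zeta (7): add — endpoints in different components.
mu zeta (7): add — endpoints in different components.
alpha gamma (8): add — endpoints in different components.
gamma rho (9): add — endpoints in different components.
iota mu (10): skip — mu and iota already connected.
alpha iota (15): skip — alpha and iota already connected.
gamma mu (16): skip — mu and gamma already connected.
eta zeta (18): add — endpoints in different components.
The 4th edge added is alpha gamma.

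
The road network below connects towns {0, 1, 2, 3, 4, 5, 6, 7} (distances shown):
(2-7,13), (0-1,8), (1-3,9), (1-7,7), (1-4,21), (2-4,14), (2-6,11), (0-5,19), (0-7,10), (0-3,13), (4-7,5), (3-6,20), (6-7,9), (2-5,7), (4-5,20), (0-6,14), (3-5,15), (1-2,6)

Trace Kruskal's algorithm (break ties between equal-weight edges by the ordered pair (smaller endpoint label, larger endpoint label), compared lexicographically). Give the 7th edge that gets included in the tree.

Sort edges by weight, then run Kruskal:
4-7 (5): add — endpoints in different components.
1-2 (6): add — endpoints in different components.
1-7 (7): add — endpoints in different components.
2-5 (7): add — endpoints in different components.
0-1 (8): add — endpoints in different components.
1-3 (9): add — endpoints in different components.
6-7 (9): add — endpoints in different components.
The 7th edge added is 6-7.

6-7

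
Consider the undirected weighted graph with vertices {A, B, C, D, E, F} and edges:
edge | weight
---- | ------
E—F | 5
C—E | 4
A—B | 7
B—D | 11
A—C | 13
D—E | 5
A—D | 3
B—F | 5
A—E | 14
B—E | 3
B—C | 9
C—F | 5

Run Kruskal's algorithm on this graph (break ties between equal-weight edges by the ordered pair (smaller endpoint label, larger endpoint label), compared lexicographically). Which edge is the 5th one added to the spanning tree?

Kruskal: consider edges lightest-first.
A—D (3): add. Components now {A,D} {B} {C} {E} {F}
B—E (3): add. Components now {A,D} {B,E} {C} {F}
C—E (4): add. Components now {A,D} {B,C,E} {F}
B—F (5): add. Components now {A,D} {B,C,E,F}
C—F (5): skip — C and F already connected.
D—E (5): add. Components now {A,B,C,D,E,F}
The 5th edge added is D—E.

D-E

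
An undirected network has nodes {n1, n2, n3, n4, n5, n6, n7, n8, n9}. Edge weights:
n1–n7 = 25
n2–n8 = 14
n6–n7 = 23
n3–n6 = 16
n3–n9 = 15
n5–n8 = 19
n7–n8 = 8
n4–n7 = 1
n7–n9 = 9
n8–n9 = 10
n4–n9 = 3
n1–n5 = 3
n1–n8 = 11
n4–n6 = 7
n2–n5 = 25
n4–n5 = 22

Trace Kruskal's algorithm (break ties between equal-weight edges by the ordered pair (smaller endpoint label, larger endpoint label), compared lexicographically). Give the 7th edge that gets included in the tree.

Sort edges by weight, then run Kruskal:
n4–n7 (1): add — endpoints in different components.
n1–n5 (3): add — endpoints in different components.
n4–n9 (3): add — endpoints in different components.
n4–n6 (7): add — endpoints in different components.
n7–n8 (8): add — endpoints in different components.
n7–n9 (9): skip — n7 and n9 already connected.
n8–n9 (10): skip — n8 and n9 already connected.
n1–n8 (11): add — endpoints in different components.
n2–n8 (14): add — endpoints in different components.
n3–n9 (15): add — endpoints in different components.
The 7th edge added is n2–n8.

n2-n8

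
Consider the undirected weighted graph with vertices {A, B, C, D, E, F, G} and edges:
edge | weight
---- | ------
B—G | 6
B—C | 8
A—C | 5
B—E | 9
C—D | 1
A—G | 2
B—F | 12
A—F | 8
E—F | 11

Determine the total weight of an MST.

31

Grow the tree from D using Prim:
Step 1: cheapest edge leaving the tree is C—D (1); add C.
Step 2: cheapest edge leaving the tree is A—C (5); add A.
Step 3: cheapest edge leaving the tree is A—G (2); add G.
Step 4: cheapest edge leaving the tree is B—G (6); add B.
Step 5: cheapest edge leaving the tree is A—F (8); add F.
Step 6: cheapest edge leaving the tree is B—E (9); add E.
MST edges: C—D, A—C, A—G, B—G, A—F, B—E; total weight 1+5+2+6+8+9 = 31.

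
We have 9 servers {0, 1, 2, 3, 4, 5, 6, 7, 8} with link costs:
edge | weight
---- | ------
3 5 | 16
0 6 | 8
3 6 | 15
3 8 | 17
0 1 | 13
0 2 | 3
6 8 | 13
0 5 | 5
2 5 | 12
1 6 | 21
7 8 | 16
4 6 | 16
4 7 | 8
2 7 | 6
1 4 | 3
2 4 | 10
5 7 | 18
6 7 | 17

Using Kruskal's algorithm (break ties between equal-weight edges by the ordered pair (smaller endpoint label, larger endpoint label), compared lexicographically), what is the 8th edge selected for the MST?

3-6

Sort edges by weight, then run Kruskal:
0 2 (3): add — endpoints in different components.
1 4 (3): add — endpoints in different components.
0 5 (5): add — endpoints in different components.
2 7 (6): add — endpoints in different components.
0 6 (8): add — endpoints in different components.
4 7 (8): add — endpoints in different components.
2 4 (10): skip — 2 and 4 already connected.
2 5 (12): skip — 2 and 5 already connected.
0 1 (13): skip — 0 and 1 already connected.
6 8 (13): add — endpoints in different components.
3 6 (15): add — endpoints in different components.
The 8th edge added is 3 6.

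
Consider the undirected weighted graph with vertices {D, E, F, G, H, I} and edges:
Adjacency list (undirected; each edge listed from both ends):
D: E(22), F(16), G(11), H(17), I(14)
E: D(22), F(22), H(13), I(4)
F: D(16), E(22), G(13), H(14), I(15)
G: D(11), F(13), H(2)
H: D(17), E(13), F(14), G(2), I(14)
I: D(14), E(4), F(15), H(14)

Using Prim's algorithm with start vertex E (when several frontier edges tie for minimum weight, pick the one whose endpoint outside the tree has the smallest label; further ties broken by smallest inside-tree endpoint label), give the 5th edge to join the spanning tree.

F-G

Grow the tree from E using Prim:
Step 1: frontier [E—I 4, E—H 13, D—E 22, E—F 22] → take E—I (4); add I.
Step 2: frontier [E—H 13, D—E 22, E—F 22, D—I 14, H—I 14, F—I 15] → take E—H (13); add H.
Step 3: frontier [D—E 22, E—F 22, G—H 2, F—H 14, D—H 17, D—I 14, F—I 15] → take G—H (2); add G.
Step 4: frontier [D—E 22, E—F 22, D—G 11, F—G 13, F—H 14, D—H 17, D—I 14, F—I 15] → take D—G (11); add D.
Step 5: frontier [D—F 16, E—F 22, F—G 13, F—H 14, F—I 15] → take F—G (13); add F.
The 5th edge added is F—G.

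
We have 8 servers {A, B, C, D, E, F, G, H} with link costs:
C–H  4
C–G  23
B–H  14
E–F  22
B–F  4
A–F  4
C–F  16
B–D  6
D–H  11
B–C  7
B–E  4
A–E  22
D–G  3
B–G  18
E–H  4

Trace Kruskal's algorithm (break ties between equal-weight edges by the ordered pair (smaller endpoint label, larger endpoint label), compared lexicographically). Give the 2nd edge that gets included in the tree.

A-F

Sort edges by weight, then run Kruskal:
D–G (3): add — endpoints in different components.
A–F (4): add — endpoints in different components.
B–E (4): add — endpoints in different components.
B–F (4): add — endpoints in different components.
C–H (4): add — endpoints in different components.
E–H (4): add — endpoints in different components.
B–D (6): add — endpoints in different components.
The 2nd edge added is A–F.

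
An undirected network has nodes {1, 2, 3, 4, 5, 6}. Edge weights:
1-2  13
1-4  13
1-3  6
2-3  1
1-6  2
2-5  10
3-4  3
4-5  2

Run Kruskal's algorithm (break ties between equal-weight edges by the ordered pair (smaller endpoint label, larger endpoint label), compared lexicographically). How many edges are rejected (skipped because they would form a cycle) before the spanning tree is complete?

Kruskal: consider edges lightest-first.
2-3 (1): add. Components now {1} {2,3} {4} {5} {6}
1-6 (2): add. Components now {1,6} {2,3} {4} {5}
4-5 (2): add. Components now {1,6} {2,3} {4,5}
3-4 (3): add. Components now {1,6} {2,3,4,5}
1-3 (6): add. Components now {1,2,3,4,5,6}
Edges rejected before the tree was complete: 0.

0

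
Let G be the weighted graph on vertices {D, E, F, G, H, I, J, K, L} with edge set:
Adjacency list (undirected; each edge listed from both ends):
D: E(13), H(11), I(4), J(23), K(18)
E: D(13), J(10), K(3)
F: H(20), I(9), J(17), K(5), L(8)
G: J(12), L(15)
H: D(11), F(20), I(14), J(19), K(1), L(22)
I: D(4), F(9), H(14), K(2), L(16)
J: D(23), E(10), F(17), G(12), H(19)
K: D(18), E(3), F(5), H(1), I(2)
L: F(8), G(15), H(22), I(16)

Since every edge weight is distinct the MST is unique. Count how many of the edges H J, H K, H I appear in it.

Kruskal: consider edges lightest-first.
H K (1): add — endpoints in different components.
I K (2): add — endpoints in different components.
E K (3): add — endpoints in different components.
D I (4): add — endpoints in different components.
F K (5): add — endpoints in different components.
F L (8): add — endpoints in different components.
F I (9): skip — F and I already connected.
E J (10): add — endpoints in different components.
D H (11): skip — D and H already connected.
G J (12): add — endpoints in different components.
MST edge set: {H K, I K, E K, D I, F K, F L, E J, G J}.
Of the listed edges, {H K} are in the MST → 1.

1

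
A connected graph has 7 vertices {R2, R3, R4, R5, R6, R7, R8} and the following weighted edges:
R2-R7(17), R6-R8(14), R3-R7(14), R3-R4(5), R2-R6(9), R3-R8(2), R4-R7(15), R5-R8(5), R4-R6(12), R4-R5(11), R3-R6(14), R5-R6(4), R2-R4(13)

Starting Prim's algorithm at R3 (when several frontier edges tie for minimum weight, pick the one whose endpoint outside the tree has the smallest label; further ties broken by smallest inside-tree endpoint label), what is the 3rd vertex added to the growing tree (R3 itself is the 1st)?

Prim, starting at R3.
Step 1: cheapest edge leaving the tree is R3-R8 (2); add R8.
Step 2: cheapest edge leaving the tree is R3-R4 (5); add R4.
Step 3: cheapest edge leaving the tree is R5-R8 (5); add R5.
Step 4: cheapest edge leaving the tree is R5-R6 (4); add R6.
Step 5: cheapest edge leaving the tree is R2-R6 (9); add R2.
Step 6: cheapest edge leaving the tree is R3-R7 (14); add R7.
Vertex order: R3, R8, R4, R5, R6, R2, R7. The 3rd vertex is R4.

R4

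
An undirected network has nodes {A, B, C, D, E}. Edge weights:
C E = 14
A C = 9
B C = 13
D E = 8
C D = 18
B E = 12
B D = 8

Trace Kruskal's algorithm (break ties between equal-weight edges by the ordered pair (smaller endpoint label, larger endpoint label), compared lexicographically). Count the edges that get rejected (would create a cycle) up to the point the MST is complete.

1

Sort edges by weight, then run Kruskal:
B D (8): add — endpoints in different components.
D E (8): add — endpoints in different components.
A C (9): add — endpoints in different components.
B E (12): skip — B and E already connected.
B C (13): add — endpoints in different components.
Edges rejected before the tree was complete: 1.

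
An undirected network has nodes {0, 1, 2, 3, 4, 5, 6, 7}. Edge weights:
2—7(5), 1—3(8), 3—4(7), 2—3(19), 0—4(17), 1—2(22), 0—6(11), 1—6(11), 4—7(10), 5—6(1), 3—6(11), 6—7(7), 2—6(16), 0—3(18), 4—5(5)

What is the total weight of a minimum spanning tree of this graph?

Prim's algorithm from 6:
Step 1: cheapest edge leaving the tree is 5—6 (1); add 5.
Step 2: cheapest edge leaving the tree is 4—5 (5); add 4.
Step 3: cheapest edge leaving the tree is 3—4 (7); add 3.
Step 4: cheapest edge leaving the tree is 6—7 (7); add 7.
Step 5: cheapest edge leaving the tree is 2—7 (5); add 2.
Step 6: cheapest edge leaving the tree is 1—3 (8); add 1.
Step 7: cheapest edge leaving the tree is 0—6 (11); add 0.
MST edges: 5—6, 4—5, 3—4, 6—7, 2—7, 1—3, 0—6; total weight 1+5+7+7+5+8+11 = 44.

44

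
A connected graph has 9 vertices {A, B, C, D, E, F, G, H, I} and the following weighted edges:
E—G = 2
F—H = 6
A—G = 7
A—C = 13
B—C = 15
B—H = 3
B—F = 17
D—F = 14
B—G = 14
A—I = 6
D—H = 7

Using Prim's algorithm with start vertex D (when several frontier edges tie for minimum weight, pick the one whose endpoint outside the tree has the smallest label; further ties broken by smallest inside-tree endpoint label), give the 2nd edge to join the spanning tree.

Prim's algorithm from D:
Step 1: cheapest edge leaving the tree is D—H (7); add H.
Step 2: cheapest edge leaving the tree is B—H (3); add B.
Step 3: cheapest edge leaving the tree is F—H (6); add F.
Step 4: cheapest edge leaving the tree is B—G (14); add G.
Step 5: cheapest edge leaving the tree is E—G (2); add E.
Step 6: cheapest edge leaving the tree is A—G (7); add A.
Step 7: cheapest edge leaving the tree is A—I (6); add I.
Step 8: cheapest edge leaving the tree is A—C (13); add C.
The 2nd edge added is B—H.

B-H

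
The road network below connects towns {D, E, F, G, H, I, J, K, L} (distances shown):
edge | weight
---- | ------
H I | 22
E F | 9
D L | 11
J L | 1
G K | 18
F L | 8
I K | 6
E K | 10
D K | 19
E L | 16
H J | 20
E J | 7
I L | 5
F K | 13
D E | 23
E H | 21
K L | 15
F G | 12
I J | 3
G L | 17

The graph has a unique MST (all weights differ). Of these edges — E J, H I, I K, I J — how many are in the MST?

Kruskal: consider edges lightest-first.
J L (1): add — endpoints in different components.
I J (3): add — endpoints in different components.
I L (5): skip — I and L already connected.
I K (6): add — endpoints in different components.
E J (7): add — endpoints in different components.
F L (8): add — endpoints in different components.
E F (9): skip — E and F already connected.
E K (10): skip — E and K already connected.
D L (11): add — endpoints in different components.
F G (12): add — endpoints in different components.
F K (13): skip — F and K already connected.
K L (15): skip — K and L already connected.
E L (16): skip — E and L already connected.
G L (17): skip — G and L already connected.
G K (18): skip — G and K already connected.
D K (19): skip — D and K already connected.
H J (20): add — endpoints in different components.
MST edge set: {J L, I J, I K, E J, F L, D L, F G, H J}.
Of the listed edges, {E J, I K, I J} are in the MST → 3.

3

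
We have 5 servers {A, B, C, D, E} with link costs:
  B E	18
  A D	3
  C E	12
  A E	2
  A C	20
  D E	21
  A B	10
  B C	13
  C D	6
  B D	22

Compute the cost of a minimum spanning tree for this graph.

Prim, starting at B.
Step 1: cheapest edge leaving the tree is A B (10); add A.
Step 2: cheapest edge leaving the tree is A E (2); add E.
Step 3: cheapest edge leaving the tree is A D (3); add D.
Step 4: cheapest edge leaving the tree is C D (6); add C.
MST edges: A B, A E, A D, C D; total weight 10+2+3+6 = 21.

21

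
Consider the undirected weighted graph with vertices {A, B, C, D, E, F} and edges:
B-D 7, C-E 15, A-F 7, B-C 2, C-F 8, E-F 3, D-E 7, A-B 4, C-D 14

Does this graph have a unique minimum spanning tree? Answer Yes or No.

Sort edges by weight, then run Kruskal:
B-C (2): add. Components now {A} {B,C} {D} {E} {F}
E-F (3): add. Components now {A} {B,C} {D} {E,F}
A-B (4): add. Components now {A,B,C} {D} {E,F}
A-F (7): add. Components now {A,B,C,E,F} {D}
B-D (7): add. Components now {A,B,C,D,E,F}
Non-tree edge D-E has weight 7, equal to the heaviest edge on its tree cycle — swapping gives another MST of the same weight. Not unique.

No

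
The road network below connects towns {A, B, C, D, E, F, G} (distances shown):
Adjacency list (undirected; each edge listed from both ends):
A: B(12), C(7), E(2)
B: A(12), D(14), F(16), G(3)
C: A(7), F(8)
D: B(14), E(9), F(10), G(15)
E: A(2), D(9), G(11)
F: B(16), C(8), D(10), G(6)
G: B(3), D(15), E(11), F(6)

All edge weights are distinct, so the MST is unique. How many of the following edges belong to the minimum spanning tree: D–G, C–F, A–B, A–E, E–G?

Sort edges by weight, then run Kruskal:
A–E (2): add — endpoints in different components.
B–G (3): add — endpoints in different components.
F–G (6): add — endpoints in different components.
A–C (7): add — endpoints in different components.
C–F (8): add — endpoints in different components.
D–E (9): add — endpoints in different components.
MST edge set: {A–E, B–G, F–G, A–C, C–F, D–E}.
Of the listed edges, {C–F, A–E} are in the MST → 2.

2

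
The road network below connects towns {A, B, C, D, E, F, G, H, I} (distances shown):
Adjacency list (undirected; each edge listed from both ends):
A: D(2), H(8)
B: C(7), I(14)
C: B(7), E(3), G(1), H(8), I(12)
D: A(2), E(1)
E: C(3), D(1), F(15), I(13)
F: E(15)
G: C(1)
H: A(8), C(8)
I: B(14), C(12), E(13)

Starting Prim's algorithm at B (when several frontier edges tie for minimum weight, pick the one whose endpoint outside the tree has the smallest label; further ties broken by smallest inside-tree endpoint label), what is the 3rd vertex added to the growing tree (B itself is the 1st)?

G

Grow the tree from B using Prim:
Step 1: cheapest edge leaving the tree is B—C (7); add C.
Step 2: cheapest edge leaving the tree is C—G (1); add G.
Step 3: cheapest edge leaving the tree is C—E (3); add E.
Step 4: cheapest edge leaving the tree is D—E (1); add D.
Step 5: cheapest edge leaving the tree is A—D (2); add A.
Step 6: cheapest edge leaving the tree is A—H (8); add H.
Step 7: cheapest edge leaving the tree is C—I (12); add I.
Step 8: cheapest edge leaving the tree is E—F (15); add F.
Vertex order: B, C, G, E, D, A, H, I, F. The 3rd vertex is G.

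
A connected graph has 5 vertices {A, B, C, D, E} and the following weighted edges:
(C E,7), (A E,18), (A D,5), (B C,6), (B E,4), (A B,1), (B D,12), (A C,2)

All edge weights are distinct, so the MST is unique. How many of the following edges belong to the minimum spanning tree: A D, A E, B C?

1

Kruskal: consider edges lightest-first.
A B (1): add. Components now {A,B} {C} {D} {E}
A C (2): add. Components now {A,B,C} {D} {E}
B E (4): add. Components now {A,B,C,E} {D}
A D (5): add. Components now {A,B,C,D,E}
MST edge set: {A B, A C, B E, A D}.
Of the listed edges, {A D} are in the MST → 1.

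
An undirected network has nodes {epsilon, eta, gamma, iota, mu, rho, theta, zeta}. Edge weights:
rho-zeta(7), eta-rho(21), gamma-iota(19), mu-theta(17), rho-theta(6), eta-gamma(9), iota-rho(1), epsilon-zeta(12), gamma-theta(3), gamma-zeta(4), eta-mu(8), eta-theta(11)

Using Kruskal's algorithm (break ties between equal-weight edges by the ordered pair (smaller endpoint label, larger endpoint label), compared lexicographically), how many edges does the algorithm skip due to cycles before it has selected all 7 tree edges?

Kruskal: consider edges lightest-first.
iota-rho (1): add — endpoints in different components.
gamma-theta (3): add — endpoints in different components.
gamma-zeta (4): add — endpoints in different components.
rho-theta (6): add — endpoints in different components.
rho-zeta (7): skip — rho and zeta already connected.
eta-mu (8): add — endpoints in different components.
eta-gamma (9): add — endpoints in different components.
eta-theta (11): skip — theta and eta already connected.
epsilon-zeta (12): add — endpoints in different components.
Edges rejected before the tree was complete: 2.

2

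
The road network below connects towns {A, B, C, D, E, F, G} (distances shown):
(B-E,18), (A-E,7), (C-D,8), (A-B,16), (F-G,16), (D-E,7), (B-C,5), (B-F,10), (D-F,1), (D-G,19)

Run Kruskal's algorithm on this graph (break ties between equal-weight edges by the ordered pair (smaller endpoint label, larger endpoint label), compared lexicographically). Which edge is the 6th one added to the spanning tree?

F-G

Sort edges by weight, then run Kruskal:
D-F (1): add. Components now {A} {B} {C} {D,F} {E} {G}
B-C (5): add. Components now {A} {B,C} {D,F} {E} {G}
A-E (7): add. Components now {A,E} {B,C} {D,F} {G}
D-E (7): add. Components now {A,D,E,F} {B,C} {G}
C-D (8): add. Components now {A,B,C,D,E,F} {G}
B-F (10): skip — B and F already connected.
A-B (16): skip — A and B already connected.
F-G (16): add. Components now {A,B,C,D,E,F,G}
The 6th edge added is F-G.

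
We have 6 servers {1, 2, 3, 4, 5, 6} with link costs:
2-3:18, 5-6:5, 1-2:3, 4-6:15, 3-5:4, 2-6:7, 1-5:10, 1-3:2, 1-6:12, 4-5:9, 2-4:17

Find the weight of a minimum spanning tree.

23

Kruskal: consider edges lightest-first.
1-3 (2): add — endpoints in different components.
1-2 (3): add — endpoints in different components.
3-5 (4): add — endpoints in different components.
5-6 (5): add — endpoints in different components.
2-6 (7): skip — 2 and 6 already connected.
4-5 (9): add — endpoints in different components.
MST edges: 1-3, 1-2, 3-5, 5-6, 4-5; total weight 2+3+4+5+9 = 23.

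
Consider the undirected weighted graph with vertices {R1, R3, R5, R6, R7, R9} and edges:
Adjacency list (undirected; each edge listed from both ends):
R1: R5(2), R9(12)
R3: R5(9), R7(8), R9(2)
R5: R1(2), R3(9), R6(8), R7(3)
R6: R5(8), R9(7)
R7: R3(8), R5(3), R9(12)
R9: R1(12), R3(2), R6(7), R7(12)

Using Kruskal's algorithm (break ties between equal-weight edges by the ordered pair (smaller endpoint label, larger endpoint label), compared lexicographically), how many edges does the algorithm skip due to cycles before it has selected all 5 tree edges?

0

Sort edges by weight, then run Kruskal:
R1—R5 (2): add. Components now {R3} {R6} {R1,R5} {R7} {R9}
R3—R9 (2): add. Components now {R3,R9} {R6} {R1,R5} {R7}
R5—R7 (3): add. Components now {R3,R9} {R6} {R1,R5,R7}
R6—R9 (7): add. Components now {R3,R6,R9} {R1,R5,R7}
R3—R7 (8): add. Components now {R1,R3,R5,R6,R7,R9}
Edges rejected before the tree was complete: 0.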